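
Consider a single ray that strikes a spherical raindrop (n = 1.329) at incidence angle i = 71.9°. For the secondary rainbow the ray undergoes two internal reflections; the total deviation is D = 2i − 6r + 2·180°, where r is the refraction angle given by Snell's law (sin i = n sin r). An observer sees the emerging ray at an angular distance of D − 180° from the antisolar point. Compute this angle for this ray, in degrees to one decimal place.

49.8°

sin r = sin 71.9° / 1.329 = 0.9505/1.329 = 0.7152; r = 45.66°.
D = 2·71.9° − 6·45.66° + 2·180° = 143.80° − 273.96° + 360° = 229.84°.
Angle from antisolar point = D − 180° = 49.84°.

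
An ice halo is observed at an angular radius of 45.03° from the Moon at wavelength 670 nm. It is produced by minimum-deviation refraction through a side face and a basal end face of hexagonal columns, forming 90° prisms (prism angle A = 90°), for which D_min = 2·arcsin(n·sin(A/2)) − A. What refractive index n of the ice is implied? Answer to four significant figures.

1.307

Rearranging: n = sin((D_min + A)/2) / sin(A/2).
(D_min + A)/2 = (45.03° + 90°)/2 = 67.515°.
n = sin 67.515° / sin 45° = 0.9240 / 0.7071 = 1.3067.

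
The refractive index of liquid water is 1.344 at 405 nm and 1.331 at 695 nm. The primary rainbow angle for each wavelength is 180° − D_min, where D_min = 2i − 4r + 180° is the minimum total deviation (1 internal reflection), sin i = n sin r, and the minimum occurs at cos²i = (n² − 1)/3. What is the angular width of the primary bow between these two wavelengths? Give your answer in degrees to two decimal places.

1.86°

At 405 nm (n = 1.344): cos²i = 0.26878 → i = 58.772°, r = 39.512°, D_min = 139.495°, rainbow angle = 40.505°.
At 695 nm (n = 1.331): cos²i = 0.25719 → i = 59.527°, r = 40.356°, D_min = 137.630°, rainbow angle = 42.370°.
Angular width = |40.505° − 42.370°| = 1.865°.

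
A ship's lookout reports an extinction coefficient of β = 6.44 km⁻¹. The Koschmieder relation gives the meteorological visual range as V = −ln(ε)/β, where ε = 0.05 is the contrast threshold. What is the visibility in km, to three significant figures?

0.465 km

V = −ln(0.05) / 6.44 = 2.996 / 6.44 = 0.4652 km.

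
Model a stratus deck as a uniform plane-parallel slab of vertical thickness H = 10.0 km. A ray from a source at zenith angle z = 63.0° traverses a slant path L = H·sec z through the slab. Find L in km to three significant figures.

22.0 km

sec z = 1/cos 63.0° = 2.2027.
L = 10.0 × 2.2027 = 22.027 km.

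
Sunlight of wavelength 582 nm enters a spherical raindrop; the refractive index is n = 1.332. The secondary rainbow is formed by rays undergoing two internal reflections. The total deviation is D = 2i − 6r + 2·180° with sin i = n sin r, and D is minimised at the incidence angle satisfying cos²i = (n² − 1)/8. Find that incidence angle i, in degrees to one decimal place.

cos²i = (1.332² − 1)/8 = (1.77422 − 1)/8 = 0.09678.
cos i = 0.31109, so i = 71.875°.

71.9°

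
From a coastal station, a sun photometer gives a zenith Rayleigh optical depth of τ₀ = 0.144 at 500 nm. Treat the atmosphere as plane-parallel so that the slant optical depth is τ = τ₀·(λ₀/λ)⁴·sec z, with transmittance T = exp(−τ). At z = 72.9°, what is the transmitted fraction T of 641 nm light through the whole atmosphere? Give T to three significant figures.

sec 72.9° = 3.4009.
τ = 0.144 × (500/641)⁴ × 3.4009 = 0.144 × 0.3702 × 3.4009 = 0.1813.
T = exp(−0.1813) = 0.8342.

0.834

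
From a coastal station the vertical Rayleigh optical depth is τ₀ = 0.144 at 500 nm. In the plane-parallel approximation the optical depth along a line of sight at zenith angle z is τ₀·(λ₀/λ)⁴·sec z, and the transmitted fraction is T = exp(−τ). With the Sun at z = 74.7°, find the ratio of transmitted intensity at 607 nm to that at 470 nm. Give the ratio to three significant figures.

Airmass: sec 74.7° = 3.7897.
τ(607 nm) = 0.144 × (500/607)⁴ × 3.7897 = 0.144 × 0.4604 × 3.7897 = 0.2512.
τ(470 nm) = 0.144 × (500/470)⁴ × 3.7897 = 0.144 × 1.2808 × 3.7897 = 0.6990.
T(607)/T(470) = exp(τ_B − τ_A) = exp(0.4477) = 1.5647.

1.56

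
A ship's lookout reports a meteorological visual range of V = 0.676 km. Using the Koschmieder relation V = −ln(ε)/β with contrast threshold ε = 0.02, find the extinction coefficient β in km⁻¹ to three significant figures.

β = −ln(0.02) / V = 3.912 / 0.676 = 5.7870 km⁻¹.

5.79 km⁻¹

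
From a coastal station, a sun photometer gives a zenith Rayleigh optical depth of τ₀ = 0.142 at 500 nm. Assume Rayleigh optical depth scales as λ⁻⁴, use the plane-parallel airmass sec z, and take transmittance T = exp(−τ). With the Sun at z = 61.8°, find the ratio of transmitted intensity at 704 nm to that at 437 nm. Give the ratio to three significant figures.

1.55

Airmass: sec 61.8° = 2.1162.
τ(704 nm) = 0.142 × (500/704)⁴ × 2.1162 = 0.142 × 0.2544 × 2.1162 = 0.0765.
τ(437 nm) = 0.142 × (500/437)⁴ × 2.1162 = 0.142 × 1.7138 × 2.1162 = 0.5150.
T(704)/T(437) = exp(τ_B − τ_A) = exp(0.4385) = 1.5504.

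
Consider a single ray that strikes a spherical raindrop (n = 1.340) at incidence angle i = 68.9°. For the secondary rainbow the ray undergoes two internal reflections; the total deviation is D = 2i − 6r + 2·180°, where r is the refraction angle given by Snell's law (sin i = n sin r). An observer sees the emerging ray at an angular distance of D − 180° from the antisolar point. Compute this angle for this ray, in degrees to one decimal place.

sin r = sin 68.9° / 1.340 = 0.9330/1.340 = 0.6962; r = 44.13°.
D = 2·68.9° − 6·44.13° + 2·180° = 137.80° − 264.75° + 360° = 233.05°.
Angle from antisolar point = D − 180° = 53.05°.

53.0°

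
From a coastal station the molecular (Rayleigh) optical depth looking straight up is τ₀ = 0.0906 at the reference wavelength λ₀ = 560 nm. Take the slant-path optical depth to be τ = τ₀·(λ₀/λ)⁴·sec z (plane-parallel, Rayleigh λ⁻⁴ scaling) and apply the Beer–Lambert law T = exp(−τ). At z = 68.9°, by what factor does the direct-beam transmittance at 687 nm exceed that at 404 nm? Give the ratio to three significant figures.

Airmass: sec 68.9° = 2.7778.
τ(687 nm) = 0.0906 × (560/687)⁴ × 2.7778 = 0.0906 × 0.4415 × 2.7778 = 0.1111.
τ(404 nm) = 0.0906 × (560/404)⁴ × 2.7778 = 0.0906 × 3.6917 × 2.7778 = 0.9291.
T(687)/T(404) = exp(τ_B − τ_A) = exp(0.8180) = 2.2659.

2.27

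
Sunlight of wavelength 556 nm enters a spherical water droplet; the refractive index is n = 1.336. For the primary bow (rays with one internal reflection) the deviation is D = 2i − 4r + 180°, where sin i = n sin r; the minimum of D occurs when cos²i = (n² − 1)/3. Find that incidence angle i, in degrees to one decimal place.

59.2°

cos²i = (1.336² − 1)/3 = (1.78490 − 1)/3 = 0.26163.
cos i = 0.51150, so i = 59.236°.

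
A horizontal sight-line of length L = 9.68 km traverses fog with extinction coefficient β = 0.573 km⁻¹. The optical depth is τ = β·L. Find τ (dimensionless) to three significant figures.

τ = β·L = 0.573 × 9.68 = 5.5466.

5.55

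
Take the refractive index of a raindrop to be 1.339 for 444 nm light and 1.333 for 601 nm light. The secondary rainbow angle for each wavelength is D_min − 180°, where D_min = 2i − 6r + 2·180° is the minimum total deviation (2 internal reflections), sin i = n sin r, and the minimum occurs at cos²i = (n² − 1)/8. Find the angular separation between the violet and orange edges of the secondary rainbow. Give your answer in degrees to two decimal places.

At 444 nm (n = 1.339): cos²i = 0.09912 → i = 71.650°, r = 45.141°, D_min = 232.451°, rainbow angle = 52.451°.
At 601 nm (n = 1.333): cos²i = 0.09711 → i = 71.843°, r = 45.466°, D_min = 230.891°, rainbow angle = 50.891°.
Angular width = |52.451° − 50.891°| = 1.560°.

1.56°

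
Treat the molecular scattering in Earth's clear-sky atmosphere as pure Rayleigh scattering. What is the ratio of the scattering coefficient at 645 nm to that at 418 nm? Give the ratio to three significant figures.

0.176

Rayleigh scattering ∝ λ⁻⁴, so the ratio of coefficients is the inverse fourth power of the wavelength ratio.
σ(645)/σ(418) = (418/645)⁴ = (0.6481)⁴ = 0.1764.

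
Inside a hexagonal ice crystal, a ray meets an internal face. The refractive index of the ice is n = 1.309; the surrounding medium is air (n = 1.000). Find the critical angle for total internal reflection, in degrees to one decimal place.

sin θ_c = n_air / n = 1.000 / 1.309 = 0.7639.
θ_c = arcsin(0.7639) = 49.81°.

49.8°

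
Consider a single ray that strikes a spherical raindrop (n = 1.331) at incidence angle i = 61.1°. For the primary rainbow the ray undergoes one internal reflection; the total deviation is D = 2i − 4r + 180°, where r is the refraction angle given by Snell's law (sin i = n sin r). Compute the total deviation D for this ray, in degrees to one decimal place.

137.7°

sin r = sin 61.1° / 1.331 = 0.8755/1.331 = 0.6577; r = 41.13°.
D = 2·61.1° − 4·41.13° + 180° = 122.20° − 164.51° + 180° = 137.69°.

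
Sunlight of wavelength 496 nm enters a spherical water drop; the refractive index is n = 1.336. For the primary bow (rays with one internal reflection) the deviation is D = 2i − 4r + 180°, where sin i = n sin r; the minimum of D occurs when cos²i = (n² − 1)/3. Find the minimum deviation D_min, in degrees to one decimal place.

cos²i = (1.78490 − 1)/3 = 0.26163; i = arccos(0.51150) = 59.236°.
sin r = sin 59.236°/1.336 = 0.64318; r = 40.029°.
D_min = 2·59.236° − 4·40.029° + 180° = 138.356°.

138.4°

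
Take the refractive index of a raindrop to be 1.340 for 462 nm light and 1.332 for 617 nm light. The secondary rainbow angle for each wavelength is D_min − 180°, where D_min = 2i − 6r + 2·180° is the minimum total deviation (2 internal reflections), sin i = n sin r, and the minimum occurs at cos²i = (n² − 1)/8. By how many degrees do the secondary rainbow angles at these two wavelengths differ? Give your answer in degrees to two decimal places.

At 462 nm (n = 1.340): cos²i = 0.09945 → i = 71.618°, r = 45.088°, D_min = 232.709°, rainbow angle = 52.709°.
At 617 nm (n = 1.332): cos²i = 0.09678 → i = 71.875°, r = 45.520°, D_min = 230.628°, rainbow angle = 50.628°.
Angular width = |52.709° − 50.628°| = 2.080°.

2.08°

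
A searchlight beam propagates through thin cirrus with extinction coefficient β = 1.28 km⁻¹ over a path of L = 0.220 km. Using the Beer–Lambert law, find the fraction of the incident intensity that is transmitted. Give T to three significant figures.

0.755

τ = β·L = 1.28 × 0.220 = 0.2816.
T = exp(−0.2816) = 0.7546.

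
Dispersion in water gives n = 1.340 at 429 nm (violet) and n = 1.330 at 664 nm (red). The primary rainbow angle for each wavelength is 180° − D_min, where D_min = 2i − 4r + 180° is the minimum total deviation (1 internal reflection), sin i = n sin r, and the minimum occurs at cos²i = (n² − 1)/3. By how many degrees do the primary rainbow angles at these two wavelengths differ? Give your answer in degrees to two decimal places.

1.45°

At 429 nm (n = 1.340): cos²i = 0.26520 → i = 59.004°, r = 39.770°, D_min = 138.929°, rainbow angle = 41.071°.
At 664 nm (n = 1.330): cos²i = 0.25630 → i = 59.585°, r = 40.422°, D_min = 137.484°, rainbow angle = 42.516°.
Angular width = |41.071° − 42.516°| = 1.445°.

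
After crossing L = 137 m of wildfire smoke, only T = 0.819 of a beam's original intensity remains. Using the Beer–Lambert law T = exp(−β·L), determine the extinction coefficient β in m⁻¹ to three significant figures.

Beer–Lambert: T = exp(−βL) ⇒ β = −ln(T)/L = −ln(0.819)/137 = 0.1997/137 = 0.001457 m⁻¹.

0.00146 m⁻¹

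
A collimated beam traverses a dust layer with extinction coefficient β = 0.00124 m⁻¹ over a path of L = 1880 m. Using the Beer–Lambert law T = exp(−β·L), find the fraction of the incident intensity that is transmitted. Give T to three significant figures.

0.0972

τ = β·L = 0.00124 × 1880 = 2.3312.
T = exp(−2.3312) = 0.0972.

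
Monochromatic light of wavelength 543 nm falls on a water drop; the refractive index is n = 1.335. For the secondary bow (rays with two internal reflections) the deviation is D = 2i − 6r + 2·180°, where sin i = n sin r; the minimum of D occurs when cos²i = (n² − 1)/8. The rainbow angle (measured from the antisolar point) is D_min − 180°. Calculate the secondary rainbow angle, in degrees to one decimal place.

51.4°

cos²i = (1.78222 − 1)/8 = 0.09778; i = arccos(0.31269) = 71.778°.
sin r = sin 71.778°/1.335 = 0.71150; r = 45.357°.
D_min = 2·71.778° − 6·45.357° + 360° = 231.414°.
Rainbow angle = D_min − 180° = 51.414°.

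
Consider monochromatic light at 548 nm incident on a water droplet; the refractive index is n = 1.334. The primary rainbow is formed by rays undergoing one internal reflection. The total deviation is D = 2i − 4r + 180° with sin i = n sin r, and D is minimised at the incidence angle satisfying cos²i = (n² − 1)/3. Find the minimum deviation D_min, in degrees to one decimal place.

cos²i = (1.77956 − 1)/3 = 0.25985; i = arccos(0.50976) = 59.352°.
sin r = sin 59.352°/1.334 = 0.64492; r = 40.159°.
D_min = 2·59.352° − 4·40.159° + 180° = 138.067°.

138.1°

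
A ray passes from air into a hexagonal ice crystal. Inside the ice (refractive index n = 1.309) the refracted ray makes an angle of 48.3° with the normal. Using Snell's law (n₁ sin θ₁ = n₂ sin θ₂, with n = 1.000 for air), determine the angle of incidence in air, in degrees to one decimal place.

77.8°

Snell: sin θ_i = n · sin θ_r = 1.309 × sin 48.3° = 1.309 × 0.7466 = 0.9773.
θ_i = arcsin(0.9773) = 77.78°.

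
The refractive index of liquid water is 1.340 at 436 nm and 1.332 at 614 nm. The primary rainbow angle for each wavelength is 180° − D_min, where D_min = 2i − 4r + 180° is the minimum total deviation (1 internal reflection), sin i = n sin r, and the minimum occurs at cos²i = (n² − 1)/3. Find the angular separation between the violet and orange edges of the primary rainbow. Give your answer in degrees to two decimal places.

1.15°

At 436 nm (n = 1.340): cos²i = 0.26520 → i = 59.004°, r = 39.770°, D_min = 138.929°, rainbow angle = 41.071°.
At 614 nm (n = 1.332): cos²i = 0.25807 → i = 59.469°, r = 40.290°, D_min = 137.776°, rainbow angle = 42.224°.
Angular width = |41.071° − 42.224°| = 1.153°.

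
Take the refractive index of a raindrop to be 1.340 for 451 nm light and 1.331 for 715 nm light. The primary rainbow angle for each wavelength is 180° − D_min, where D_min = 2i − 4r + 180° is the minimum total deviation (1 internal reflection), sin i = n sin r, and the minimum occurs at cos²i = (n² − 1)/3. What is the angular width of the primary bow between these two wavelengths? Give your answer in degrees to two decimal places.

1.30°

At 451 nm (n = 1.340): cos²i = 0.26520 → i = 59.004°, r = 39.770°, D_min = 138.929°, rainbow angle = 41.071°.
At 715 nm (n = 1.331): cos²i = 0.25719 → i = 59.527°, r = 40.356°, D_min = 137.630°, rainbow angle = 42.370°.
Angular width = |41.071° − 42.370°| = 1.299°.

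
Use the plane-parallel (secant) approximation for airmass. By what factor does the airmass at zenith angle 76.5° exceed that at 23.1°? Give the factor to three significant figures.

3.94

X(76.5°)/X(23.1°) = sec 76.5° / sec 23.1° = cos 23.1° / cos 76.5° = 0.9198/0.2334 = 3.9402.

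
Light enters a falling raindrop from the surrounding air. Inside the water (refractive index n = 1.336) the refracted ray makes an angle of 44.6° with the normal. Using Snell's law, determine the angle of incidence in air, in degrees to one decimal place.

69.7°

Snell: sin θ_i = n · sin θ_r = 1.336 × sin 44.6° = 1.336 × 0.7022 = 0.9381.
θ_i = arcsin(0.9381) = 69.73°.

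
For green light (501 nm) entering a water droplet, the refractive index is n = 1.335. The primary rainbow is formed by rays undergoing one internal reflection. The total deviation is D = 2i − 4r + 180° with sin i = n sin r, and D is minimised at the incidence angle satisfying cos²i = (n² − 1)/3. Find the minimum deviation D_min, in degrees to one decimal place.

cos²i = (1.78222 − 1)/3 = 0.26074; i = arccos(0.51063) = 59.294°.
sin r = sin 59.294°/1.335 = 0.64405; r = 40.094°.
D_min = 2·59.294° − 4·40.094° + 180° = 138.212°.

138.2°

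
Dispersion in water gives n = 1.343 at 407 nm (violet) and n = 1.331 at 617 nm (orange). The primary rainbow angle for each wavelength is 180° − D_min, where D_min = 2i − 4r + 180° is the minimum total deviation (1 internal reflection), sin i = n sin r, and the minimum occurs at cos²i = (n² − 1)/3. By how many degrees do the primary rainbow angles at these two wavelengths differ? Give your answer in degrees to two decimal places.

At 407 nm (n = 1.343): cos²i = 0.26788 → i = 58.830°, r = 39.577°, D_min = 139.354°, rainbow angle = 40.646°.
At 617 nm (n = 1.331): cos²i = 0.25719 → i = 59.527°, r = 40.356°, D_min = 137.630°, rainbow angle = 42.370°.
Angular width = |40.646° − 42.370°| = 1.724°.

1.72°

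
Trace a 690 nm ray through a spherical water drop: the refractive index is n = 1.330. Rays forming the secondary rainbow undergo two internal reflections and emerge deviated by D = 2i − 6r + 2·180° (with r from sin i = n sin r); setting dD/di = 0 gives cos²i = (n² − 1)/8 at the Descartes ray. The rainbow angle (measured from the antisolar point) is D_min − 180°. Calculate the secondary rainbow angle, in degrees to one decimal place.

cos²i = (1.76890 − 1)/8 = 0.09611; i = arccos(0.31002) = 71.940°.
sin r = sin 71.940°/1.330 = 0.71483; r = 45.630°.
D_min = 2·71.940° − 6·45.630° + 360° = 230.101°.
Rainbow angle = D_min − 180° = 50.101°.

50.1°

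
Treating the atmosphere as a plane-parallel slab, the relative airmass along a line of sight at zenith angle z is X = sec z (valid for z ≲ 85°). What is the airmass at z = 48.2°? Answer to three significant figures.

X = sec z = 1/cos 48.2° = 1/0.6665 = 1.5003.

1.50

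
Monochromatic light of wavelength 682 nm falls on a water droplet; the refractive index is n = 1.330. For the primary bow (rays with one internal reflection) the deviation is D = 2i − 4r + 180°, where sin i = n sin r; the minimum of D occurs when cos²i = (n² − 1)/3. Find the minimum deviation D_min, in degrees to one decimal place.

137.5°

cos²i = (1.76890 − 1)/3 = 0.25630; i = arccos(0.50626) = 59.585°.
sin r = sin 59.585°/1.330 = 0.64841; r = 40.422°.
D_min = 2·59.585° − 4·40.422° + 180° = 137.484°.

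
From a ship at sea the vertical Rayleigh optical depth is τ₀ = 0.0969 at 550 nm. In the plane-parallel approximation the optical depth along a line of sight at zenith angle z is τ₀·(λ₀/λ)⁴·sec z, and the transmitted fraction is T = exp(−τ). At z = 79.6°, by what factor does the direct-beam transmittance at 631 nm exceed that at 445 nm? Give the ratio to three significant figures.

2.57

Airmass: sec 79.6° = 5.5396.
τ(631 nm) = 0.0969 × (550/631)⁴ × 5.5396 = 0.0969 × 0.5772 × 5.5396 = 0.3098.
τ(445 nm) = 0.0969 × (550/445)⁴ × 5.5396 = 0.0969 × 2.3335 × 5.5396 = 1.2526.
T(631)/T(445) = exp(τ_B − τ_A) = exp(0.9428) = 2.5671.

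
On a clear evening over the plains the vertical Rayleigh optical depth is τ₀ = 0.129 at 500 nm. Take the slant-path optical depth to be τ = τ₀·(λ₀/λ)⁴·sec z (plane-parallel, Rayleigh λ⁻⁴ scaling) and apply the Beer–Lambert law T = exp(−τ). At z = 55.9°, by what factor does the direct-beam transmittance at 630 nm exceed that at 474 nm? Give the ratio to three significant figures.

Airmass: sec 55.9° = 1.7837.
τ(630 nm) = 0.129 × (500/630)⁴ × 1.7837 = 0.129 × 0.3968 × 1.7837 = 0.0913.
τ(474 nm) = 0.129 × (500/474)⁴ × 1.7837 = 0.129 × 1.2381 × 1.7837 = 0.2849.
T(630)/T(474) = exp(τ_B − τ_A) = exp(0.1936) = 1.2136.

1.21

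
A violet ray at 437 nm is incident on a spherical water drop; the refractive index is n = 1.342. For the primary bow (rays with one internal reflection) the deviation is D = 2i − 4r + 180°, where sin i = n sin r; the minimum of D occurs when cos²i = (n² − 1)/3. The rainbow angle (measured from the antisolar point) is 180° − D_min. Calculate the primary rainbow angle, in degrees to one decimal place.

cos²i = (1.80096 − 1)/3 = 0.26699; i = arccos(0.51671) = 58.888°.
sin r = sin 58.888°/1.342 = 0.63797; r = 39.641°.
D_min = 2·58.888° − 4·39.641° + 180° = 139.213°.
Rainbow angle = 180° − D_min = 40.787°.

40.8°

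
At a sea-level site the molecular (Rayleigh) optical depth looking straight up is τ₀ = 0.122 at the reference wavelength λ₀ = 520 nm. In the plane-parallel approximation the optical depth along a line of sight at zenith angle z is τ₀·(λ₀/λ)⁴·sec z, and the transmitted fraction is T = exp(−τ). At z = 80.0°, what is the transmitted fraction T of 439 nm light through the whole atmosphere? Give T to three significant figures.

0.251

sec 80.0° = 5.7588.
τ = 0.122 × (520/439)⁴ × 5.7588 = 0.122 × 1.9686 × 5.7588 = 1.3831.
T = exp(−1.3831) = 0.2508.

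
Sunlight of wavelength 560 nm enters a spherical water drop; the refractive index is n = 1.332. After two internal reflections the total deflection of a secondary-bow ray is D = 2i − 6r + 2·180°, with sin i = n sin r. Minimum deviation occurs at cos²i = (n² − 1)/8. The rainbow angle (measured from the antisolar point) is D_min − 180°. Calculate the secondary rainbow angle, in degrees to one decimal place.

cos²i = (1.77422 − 1)/8 = 0.09678; i = arccos(0.31109) = 71.875°.
sin r = sin 71.875°/1.332 = 0.71350; r = 45.520°.
D_min = 2·71.875° − 6·45.520° + 360° = 230.628°.
Rainbow angle = D_min − 180° = 50.628°.

50.6°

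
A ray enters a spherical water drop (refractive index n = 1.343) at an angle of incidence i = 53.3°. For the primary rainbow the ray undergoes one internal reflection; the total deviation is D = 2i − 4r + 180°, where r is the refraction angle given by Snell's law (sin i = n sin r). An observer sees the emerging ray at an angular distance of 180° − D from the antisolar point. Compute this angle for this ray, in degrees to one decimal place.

40.0°

sin r = sin 53.3° / 1.343 = 0.8018/1.343 = 0.5970; r = 36.66°.
D = 2·53.3° − 4·36.66° + 180° = 106.60° − 146.62° + 180° = 139.98°.
Angle from antisolar point = 180° − D = 40.02°.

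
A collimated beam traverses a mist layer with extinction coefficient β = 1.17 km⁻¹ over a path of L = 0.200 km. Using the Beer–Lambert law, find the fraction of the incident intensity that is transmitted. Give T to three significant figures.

0.791

τ = β·L = 1.17 × 0.200 = 0.2340.
T = exp(−0.2340) = 0.7914.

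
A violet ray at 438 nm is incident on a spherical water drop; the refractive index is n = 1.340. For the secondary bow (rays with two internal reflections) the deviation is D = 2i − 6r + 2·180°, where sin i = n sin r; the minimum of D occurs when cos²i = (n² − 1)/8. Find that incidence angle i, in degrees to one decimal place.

71.6°

cos²i = (1.340² − 1)/8 = (1.79560 − 1)/8 = 0.09945.
cos i = 0.31536, so i = 71.618°.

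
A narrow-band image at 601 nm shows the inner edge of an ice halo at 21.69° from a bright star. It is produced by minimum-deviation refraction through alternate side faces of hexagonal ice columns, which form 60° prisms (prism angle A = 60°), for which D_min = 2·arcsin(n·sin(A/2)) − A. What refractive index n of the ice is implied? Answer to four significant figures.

Rearranging: n = sin((D_min + A)/2) / sin(A/2).
(D_min + A)/2 = (21.69° + 60°)/2 = 40.845°.
n = sin 40.845° / sin 30° = 0.6540 / 0.5000 = 1.3080.

1.308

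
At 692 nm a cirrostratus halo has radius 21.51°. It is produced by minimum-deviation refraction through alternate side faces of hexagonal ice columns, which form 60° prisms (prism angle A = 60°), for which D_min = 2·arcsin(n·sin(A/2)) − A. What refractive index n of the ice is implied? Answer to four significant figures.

Rearranging: n = sin((D_min + A)/2) / sin(A/2).
(D_min + A)/2 = (21.51° + 60°)/2 = 40.755°.
n = sin 40.755° / sin 30° = 0.6528 / 0.5000 = 1.3057.

1.306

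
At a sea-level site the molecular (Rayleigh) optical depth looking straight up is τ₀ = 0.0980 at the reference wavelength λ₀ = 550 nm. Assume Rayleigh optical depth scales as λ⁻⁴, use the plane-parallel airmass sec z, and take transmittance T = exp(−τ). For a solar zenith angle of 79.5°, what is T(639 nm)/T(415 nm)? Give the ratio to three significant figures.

Airmass: sec 79.5° = 5.4874.
τ(639 nm) = 0.0980 × (550/639)⁴ × 5.4874 = 0.0980 × 0.5488 × 5.4874 = 0.2951.
τ(415 nm) = 0.0980 × (550/415)⁴ × 5.4874 = 0.0980 × 3.0850 × 5.4874 = 1.6590.
T(639)/T(415) = exp(τ_B − τ_A) = exp(1.3639) = 3.9113.

3.91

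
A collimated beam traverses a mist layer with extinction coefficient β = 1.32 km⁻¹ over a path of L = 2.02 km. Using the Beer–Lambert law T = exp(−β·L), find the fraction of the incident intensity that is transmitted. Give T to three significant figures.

0.0695

τ = β·L = 1.32 × 2.02 = 2.6664.
T = exp(−2.6664) = 0.0695.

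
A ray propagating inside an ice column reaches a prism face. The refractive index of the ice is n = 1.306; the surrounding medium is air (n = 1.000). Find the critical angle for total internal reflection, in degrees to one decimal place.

sin θ_c = n_air / n = 1.000 / 1.306 = 0.7657.
θ_c = arcsin(0.7657) = 49.97°.

50.0°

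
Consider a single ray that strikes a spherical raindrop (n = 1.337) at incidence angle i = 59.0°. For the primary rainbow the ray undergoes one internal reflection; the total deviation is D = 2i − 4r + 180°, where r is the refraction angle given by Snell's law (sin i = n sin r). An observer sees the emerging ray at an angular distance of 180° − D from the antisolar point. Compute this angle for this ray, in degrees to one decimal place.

sin r = sin 59.0° / 1.337 = 0.8572/1.337 = 0.6411; r = 39.87°.
D = 2·59.0° − 4·39.87° + 180° = 118.00° − 159.50° + 180° = 138.50°.
Angle from antisolar point = 180° − D = 41.50°.

41.5°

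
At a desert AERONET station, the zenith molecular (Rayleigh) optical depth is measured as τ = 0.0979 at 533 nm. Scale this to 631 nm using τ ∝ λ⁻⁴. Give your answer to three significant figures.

τ(631 nm) = τ(533 nm) × (533/631)⁴ = 0.0979 × (0.8447)⁴ = 0.0979 × 0.5091 = 0.0498.

0.0498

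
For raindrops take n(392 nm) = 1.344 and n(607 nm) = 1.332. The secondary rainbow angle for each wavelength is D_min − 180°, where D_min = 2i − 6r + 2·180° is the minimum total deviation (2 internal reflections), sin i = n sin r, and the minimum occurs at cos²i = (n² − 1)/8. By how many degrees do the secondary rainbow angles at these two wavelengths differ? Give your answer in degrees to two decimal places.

At 392 nm (n = 1.344): cos²i = 0.10079 → i = 71.490°, r = 44.874°, D_min = 233.733°, rainbow angle = 53.733°.
At 607 nm (n = 1.332): cos²i = 0.09678 → i = 71.875°, r = 45.520°, D_min = 230.628°, rainbow angle = 50.628°.
Angular width = |53.733° − 50.628°| = 3.104°.

3.10°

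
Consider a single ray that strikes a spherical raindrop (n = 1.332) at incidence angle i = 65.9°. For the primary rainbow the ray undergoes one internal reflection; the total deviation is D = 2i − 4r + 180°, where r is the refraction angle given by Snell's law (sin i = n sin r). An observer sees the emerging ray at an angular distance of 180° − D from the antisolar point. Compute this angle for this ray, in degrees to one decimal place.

sin r = sin 65.9° / 1.332 = 0.9128/1.332 = 0.6853; r = 43.26°.
D = 2·65.9° − 4·43.26° + 180° = 131.80° − 173.04° + 180° = 138.76°.
Angle from antisolar point = 180° − D = 41.24°.

41.2°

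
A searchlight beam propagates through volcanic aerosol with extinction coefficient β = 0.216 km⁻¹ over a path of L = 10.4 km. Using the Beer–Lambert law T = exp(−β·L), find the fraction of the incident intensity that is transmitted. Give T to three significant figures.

τ = β·L = 0.216 × 10.4 = 2.2464.
T = exp(−2.2464) = 0.1058.

0.106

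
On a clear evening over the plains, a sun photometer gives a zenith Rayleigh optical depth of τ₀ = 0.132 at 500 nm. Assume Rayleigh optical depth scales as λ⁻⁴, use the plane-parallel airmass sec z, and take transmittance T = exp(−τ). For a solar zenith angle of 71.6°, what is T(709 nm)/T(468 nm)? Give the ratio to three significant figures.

Airmass: sec 71.6° = 3.1681.
τ(709 nm) = 0.132 × (500/709)⁴ × 3.1681 = 0.132 × 0.2473 × 3.1681 = 0.1034.
τ(468 nm) = 0.132 × (500/468)⁴ × 3.1681 = 0.132 × 1.3029 × 3.1681 = 0.5448.
T(709)/T(468) = exp(τ_B − τ_A) = exp(0.4414) = 1.5549.

1.55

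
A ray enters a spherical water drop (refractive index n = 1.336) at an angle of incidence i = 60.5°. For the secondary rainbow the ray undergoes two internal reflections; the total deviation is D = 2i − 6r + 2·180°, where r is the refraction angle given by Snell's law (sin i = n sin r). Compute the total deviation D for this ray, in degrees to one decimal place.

237.1°

sin r = sin 60.5° / 1.336 = 0.8704/1.336 = 0.6515; r = 40.65°.
D = 2·60.5° − 6·40.65° + 2·180° = 121.00° − 243.91° + 360° = 237.09°.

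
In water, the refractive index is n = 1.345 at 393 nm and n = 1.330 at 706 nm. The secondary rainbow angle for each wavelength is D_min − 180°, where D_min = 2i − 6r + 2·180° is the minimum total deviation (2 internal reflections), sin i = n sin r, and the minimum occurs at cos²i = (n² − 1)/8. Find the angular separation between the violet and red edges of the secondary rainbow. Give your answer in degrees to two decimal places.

At 393 nm (n = 1.345): cos²i = 0.10113 → i = 71.458°, r = 44.821°, D_min = 233.987°, rainbow angle = 53.987°.
At 706 nm (n = 1.330): cos²i = 0.09611 → i = 71.940°, r = 45.630°, D_min = 230.101°, rainbow angle = 50.101°.
Angular width = |53.987° − 50.101°| = 3.886°.

3.89°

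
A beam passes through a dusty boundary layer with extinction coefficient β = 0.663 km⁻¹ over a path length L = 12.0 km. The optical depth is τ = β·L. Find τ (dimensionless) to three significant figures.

7.96

τ = β·L = 0.663 × 12.0 = 7.9560.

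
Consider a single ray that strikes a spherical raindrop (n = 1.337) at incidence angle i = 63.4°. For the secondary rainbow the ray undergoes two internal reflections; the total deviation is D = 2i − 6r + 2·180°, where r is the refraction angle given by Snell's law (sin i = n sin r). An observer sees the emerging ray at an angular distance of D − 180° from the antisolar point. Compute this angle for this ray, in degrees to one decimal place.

55.0°

sin r = sin 63.4° / 1.337 = 0.8942/1.337 = 0.6688; r = 41.97°.
D = 2·63.4° − 6·41.97° + 2·180° = 126.80° − 251.84° + 360° = 234.96°.
Angle from antisolar point = D − 180° = 54.96°.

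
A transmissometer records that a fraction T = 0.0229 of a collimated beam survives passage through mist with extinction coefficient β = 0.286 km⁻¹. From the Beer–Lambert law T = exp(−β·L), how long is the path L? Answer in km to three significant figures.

Beer–Lambert: T = exp(−βL) ⇒ L = −ln(T)/β = −ln(0.0229)/0.286 = 3.7766/0.286 = 13.2 km.

13.2 km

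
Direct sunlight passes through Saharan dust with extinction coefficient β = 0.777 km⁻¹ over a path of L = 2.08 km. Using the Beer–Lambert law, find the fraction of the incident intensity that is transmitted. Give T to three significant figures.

0.199

τ = β·L = 0.777 × 2.08 = 1.6162.
T = exp(−1.6162) = 0.1987.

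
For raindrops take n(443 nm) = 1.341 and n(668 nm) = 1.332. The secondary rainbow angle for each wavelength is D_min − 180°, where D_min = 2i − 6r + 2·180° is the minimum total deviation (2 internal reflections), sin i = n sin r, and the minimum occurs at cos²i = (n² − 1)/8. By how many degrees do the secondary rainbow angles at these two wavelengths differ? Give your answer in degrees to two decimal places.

2.34°

At 443 nm (n = 1.341): cos²i = 0.09979 → i = 71.586°, r = 45.034°, D_min = 232.966°, rainbow angle = 52.966°.
At 668 nm (n = 1.332): cos²i = 0.09678 → i = 71.875°, r = 45.520°, D_min = 230.628°, rainbow angle = 50.628°.
Angular width = |52.966° − 50.628°| = 2.337°.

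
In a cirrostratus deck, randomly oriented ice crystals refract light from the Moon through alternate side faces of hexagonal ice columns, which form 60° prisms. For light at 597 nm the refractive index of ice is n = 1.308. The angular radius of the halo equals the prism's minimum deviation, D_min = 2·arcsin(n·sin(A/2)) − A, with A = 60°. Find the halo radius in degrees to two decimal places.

n·sin(A/2) = 1.308 × sin 30° = 1.308 × 0.5000 = 0.6540.
D_min = 2·arcsin(0.6540) − 60° = 2 × 40.844° − 60° = 21.688°.

21.69°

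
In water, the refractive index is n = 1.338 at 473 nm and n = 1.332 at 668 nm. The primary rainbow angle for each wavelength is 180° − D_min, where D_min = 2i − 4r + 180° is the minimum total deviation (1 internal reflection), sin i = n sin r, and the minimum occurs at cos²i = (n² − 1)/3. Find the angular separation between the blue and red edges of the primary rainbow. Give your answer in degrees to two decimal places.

0.87°

At 473 nm (n = 1.338): cos²i = 0.26341 → i = 59.120°, r = 39.899°, D_min = 138.643°, rainbow angle = 41.357°.
At 668 nm (n = 1.332): cos²i = 0.25807 → i = 59.469°, r = 40.290°, D_min = 137.776°, rainbow angle = 42.224°.
Angular width = |41.357° − 42.224°| = 0.867°.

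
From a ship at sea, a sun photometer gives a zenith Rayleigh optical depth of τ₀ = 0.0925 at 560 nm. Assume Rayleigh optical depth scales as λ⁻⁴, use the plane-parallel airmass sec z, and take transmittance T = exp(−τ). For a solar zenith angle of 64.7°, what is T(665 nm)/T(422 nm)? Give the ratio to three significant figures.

1.75

Airmass: sec 64.7° = 2.3400.
τ(665 nm) = 0.0925 × (560/665)⁴ × 2.3400 = 0.0925 × 0.5029 × 2.3400 = 0.1088.
τ(422 nm) = 0.0925 × (560/422)⁴ × 2.3400 = 0.0925 × 3.1010 × 2.3400 = 0.6712.
T(665)/T(422) = exp(τ_B − τ_A) = exp(0.5624) = 1.7548.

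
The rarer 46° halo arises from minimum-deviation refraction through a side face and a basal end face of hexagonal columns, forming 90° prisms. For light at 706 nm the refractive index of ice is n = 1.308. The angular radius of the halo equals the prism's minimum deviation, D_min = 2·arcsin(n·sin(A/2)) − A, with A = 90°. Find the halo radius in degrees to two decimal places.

45.31°

n·sin(A/2) = 1.308 × sin 45° = 1.308 × 0.7071 = 0.9249.
D_min = 2·arcsin(0.9249) − 90° = 2 × 67.653° − 90° = 45.305°.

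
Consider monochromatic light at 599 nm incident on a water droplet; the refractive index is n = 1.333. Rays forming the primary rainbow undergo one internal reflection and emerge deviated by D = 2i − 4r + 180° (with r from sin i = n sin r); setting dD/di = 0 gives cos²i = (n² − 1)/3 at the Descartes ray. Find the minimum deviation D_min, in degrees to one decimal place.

137.9°

cos²i = (1.77689 − 1)/3 = 0.25896; i = arccos(0.50888) = 59.410°.
sin r = sin 59.410°/1.333 = 0.64579; r = 40.225°.
D_min = 2·59.410° − 4·40.225° + 180° = 137.922°.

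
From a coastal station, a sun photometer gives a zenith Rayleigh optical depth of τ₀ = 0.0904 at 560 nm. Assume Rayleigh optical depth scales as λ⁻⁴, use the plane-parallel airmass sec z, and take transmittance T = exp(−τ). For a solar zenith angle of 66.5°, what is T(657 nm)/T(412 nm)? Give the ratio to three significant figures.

Airmass: sec 66.5° = 2.5078.
τ(657 nm) = 0.0904 × (560/657)⁴ × 2.5078 = 0.0904 × 0.5278 × 2.5078 = 0.1197.
τ(412 nm) = 0.0904 × (560/412)⁴ × 2.5078 = 0.0904 × 3.4132 × 2.5078 = 0.7738.
T(657)/T(412) = exp(τ_B − τ_A) = exp(0.6541) = 1.9235.

1.92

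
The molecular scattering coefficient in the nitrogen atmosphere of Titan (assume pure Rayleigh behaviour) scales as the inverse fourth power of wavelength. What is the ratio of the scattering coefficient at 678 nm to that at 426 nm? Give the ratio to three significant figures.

0.156

Rayleigh scattering ∝ λ⁻⁴, so the ratio of coefficients is the inverse fourth power of the wavelength ratio.
σ(678)/σ(426) = (426/678)⁴ = (0.6283)⁴ = 0.1559.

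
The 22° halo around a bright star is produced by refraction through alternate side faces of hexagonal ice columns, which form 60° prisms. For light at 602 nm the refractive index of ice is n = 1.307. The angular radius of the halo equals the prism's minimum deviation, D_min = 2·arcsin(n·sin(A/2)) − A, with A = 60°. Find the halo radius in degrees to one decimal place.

n·sin(A/2) = 1.307 × sin 30° = 1.307 × 0.5000 = 0.6535.
D_min = 2·arcsin(0.6535) − 60° = 2 × 40.806° − 60° = 21.612°.

21.6°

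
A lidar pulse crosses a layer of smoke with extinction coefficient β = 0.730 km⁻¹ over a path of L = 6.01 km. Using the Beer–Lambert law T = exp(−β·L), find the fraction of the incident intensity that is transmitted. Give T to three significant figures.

0.0124

τ = β·L = 0.730 × 6.01 = 4.3873.
T = exp(−4.3873) = 0.0124.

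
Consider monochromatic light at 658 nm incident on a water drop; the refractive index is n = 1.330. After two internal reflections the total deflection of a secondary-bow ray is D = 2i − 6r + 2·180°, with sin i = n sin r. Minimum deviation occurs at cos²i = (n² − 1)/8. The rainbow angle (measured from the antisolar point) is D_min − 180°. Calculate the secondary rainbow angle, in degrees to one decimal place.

cos²i = (1.76890 − 1)/8 = 0.09611; i = arccos(0.31002) = 71.940°.
sin r = sin 71.940°/1.330 = 0.71483; r = 45.630°.
D_min = 2·71.940° − 6·45.630° + 360° = 230.101°.
Rainbow angle = D_min − 180° = 50.101°.

50.1°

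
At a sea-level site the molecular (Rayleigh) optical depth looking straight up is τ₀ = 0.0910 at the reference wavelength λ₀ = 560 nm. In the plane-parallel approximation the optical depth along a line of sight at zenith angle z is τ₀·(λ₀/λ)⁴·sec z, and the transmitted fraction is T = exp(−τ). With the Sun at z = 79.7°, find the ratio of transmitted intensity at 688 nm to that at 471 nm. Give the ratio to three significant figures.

Airmass: sec 79.7° = 5.5928.
τ(688 nm) = 0.0910 × (560/688)⁴ × 5.5928 = 0.0910 × 0.4389 × 5.5928 = 0.2234.
τ(471 nm) = 0.0910 × (560/471)⁴ × 5.5928 = 0.0910 × 1.9983 × 5.5928 = 1.0170.
T(688)/T(471) = exp(τ_B − τ_A) = exp(0.7936) = 2.2114.

2.21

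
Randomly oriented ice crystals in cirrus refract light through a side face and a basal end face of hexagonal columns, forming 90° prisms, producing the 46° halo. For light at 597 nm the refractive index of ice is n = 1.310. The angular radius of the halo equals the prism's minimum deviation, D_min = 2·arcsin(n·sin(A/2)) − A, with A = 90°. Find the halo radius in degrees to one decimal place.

45.7°

n·sin(A/2) = 1.310 × sin 45° = 1.310 × 0.7071 = 0.9263.
D_min = 2·arcsin(0.9263) − 90° = 2 × 67.867° − 90° = 45.733°.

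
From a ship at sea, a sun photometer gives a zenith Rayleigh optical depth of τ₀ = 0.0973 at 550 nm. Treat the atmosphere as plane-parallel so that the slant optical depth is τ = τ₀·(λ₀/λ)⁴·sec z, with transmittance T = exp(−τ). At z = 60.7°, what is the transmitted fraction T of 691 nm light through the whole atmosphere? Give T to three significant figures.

0.923

sec 60.7° = 2.0434.
τ = 0.0973 × (550/691)⁴ × 2.0434 = 0.0973 × 0.4014 × 2.0434 = 0.0798.
T = exp(−0.0798) = 0.9233.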